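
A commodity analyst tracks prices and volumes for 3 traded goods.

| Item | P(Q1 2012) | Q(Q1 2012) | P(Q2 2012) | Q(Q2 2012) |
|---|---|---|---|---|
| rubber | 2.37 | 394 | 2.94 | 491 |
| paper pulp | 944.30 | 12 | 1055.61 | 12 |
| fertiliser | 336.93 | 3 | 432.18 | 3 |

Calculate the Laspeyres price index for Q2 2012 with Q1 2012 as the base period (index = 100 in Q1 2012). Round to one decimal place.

Laspeyres price index uses base-period quantities as weights.
ΣP(Q2 2012)·Q(Q1 2012) = 2.94×394 + 1055.61×12 + 432.18×3 = 1158.36 + 12667.32 + 1296.54 = 15122.22
ΣP(Q1 2012)·Q(Q1 2012) = 2.37×394 + 944.30×12 + 336.93×3 = 933.78 + 11331.6 + 1010.79 = 13276.17
Index = 15122.22 / 13276.17 × 100 = 113.9050

113.9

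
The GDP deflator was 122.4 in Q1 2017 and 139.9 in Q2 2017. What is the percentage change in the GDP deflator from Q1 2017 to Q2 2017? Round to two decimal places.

14.30%

Change = (139.9 − 122.4) / 122.4 × 100
       = 17.5 / 122.4 × 100 = 14.2974%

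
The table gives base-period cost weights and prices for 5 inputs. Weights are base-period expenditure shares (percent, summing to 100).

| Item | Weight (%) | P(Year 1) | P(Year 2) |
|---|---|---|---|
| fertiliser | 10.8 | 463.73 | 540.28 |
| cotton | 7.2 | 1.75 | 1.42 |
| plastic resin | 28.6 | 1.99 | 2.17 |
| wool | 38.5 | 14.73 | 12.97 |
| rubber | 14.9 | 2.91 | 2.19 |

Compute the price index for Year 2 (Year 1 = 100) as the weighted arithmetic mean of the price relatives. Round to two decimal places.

fertiliser: 10.8 × (540.28/463.73) = 10.8 × 1.165075 = 12.5828
cotton: 7.2 × (1.42/1.75) = 7.2 × 0.811429 = 5.8423
plastic resin: 28.6 × (2.17/1.99) = 28.6 × 1.090452 = 31.1869
wool: 38.5 × (12.97/14.73) = 38.5 × 0.880516 = 33.8999
rubber: 14.9 × (2.19/2.91) = 14.9 × 0.752577 = 11.2134
Index = Σ wᵢ·(p₁ᵢ/p₀ᵢ) = 12.5828 + 5.8423 + 31.1869 + 33.8999 + 11.2134 = 94.7253

94.73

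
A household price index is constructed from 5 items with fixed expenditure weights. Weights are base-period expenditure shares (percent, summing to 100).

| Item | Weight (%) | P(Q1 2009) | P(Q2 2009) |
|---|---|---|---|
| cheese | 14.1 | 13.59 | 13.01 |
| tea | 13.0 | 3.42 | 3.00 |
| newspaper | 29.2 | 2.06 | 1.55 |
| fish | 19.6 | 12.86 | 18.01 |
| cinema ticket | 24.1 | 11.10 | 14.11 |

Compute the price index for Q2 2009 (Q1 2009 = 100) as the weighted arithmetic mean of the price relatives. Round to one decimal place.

cheese: 14.1 × (13.01/13.59) = 14.1 × 0.957322 = 13.4982
tea: 13.0 × (3.00/3.42) = 13.0 × 0.877193 = 11.4035
newspaper: 29.2 × (1.55/2.06) = 29.2 × 0.752427 = 21.9709
fish: 19.6 × (18.01/12.86) = 19.6 × 1.400467 = 27.4491
cinema ticket: 24.1 × (14.11/11.10) = 24.1 × 1.271171 = 30.6352
Index = Σ wᵢ·(p₁ᵢ/p₀ᵢ) = 13.4982 + 11.4035 + 21.9709 + 27.4491 + 30.6352 = 104.9570

105.0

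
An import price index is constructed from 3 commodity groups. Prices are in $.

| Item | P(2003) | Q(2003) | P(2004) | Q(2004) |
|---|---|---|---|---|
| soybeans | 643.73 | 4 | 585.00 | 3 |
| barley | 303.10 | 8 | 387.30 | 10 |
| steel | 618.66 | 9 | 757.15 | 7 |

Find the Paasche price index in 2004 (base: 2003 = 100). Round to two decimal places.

Paasche price index uses current-period quantities as weights.
ΣP(2004)·Q(2004) = 585.00×3 + 387.30×10 + 757.15×7 = 1755 + 3873 + 5300.05 = 10928.05
ΣP(2003)·Q(2004) = 643.73×3 + 303.10×10 + 618.66×7 = 1931.19 + 3031 + 4330.62 = 9292.81
Index = 10928.05 / 9292.81 × 100 = 117.5968

117.60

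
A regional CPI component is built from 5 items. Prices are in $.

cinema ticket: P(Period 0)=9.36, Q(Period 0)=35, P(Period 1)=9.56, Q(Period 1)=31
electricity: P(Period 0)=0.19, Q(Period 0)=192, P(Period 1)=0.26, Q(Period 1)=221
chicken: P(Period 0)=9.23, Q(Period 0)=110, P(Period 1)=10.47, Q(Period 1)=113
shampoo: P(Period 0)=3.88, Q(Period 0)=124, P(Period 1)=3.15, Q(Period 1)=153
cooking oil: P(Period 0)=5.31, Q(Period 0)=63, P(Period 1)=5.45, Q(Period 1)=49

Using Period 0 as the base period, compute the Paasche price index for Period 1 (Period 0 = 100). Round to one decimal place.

102.6

Paasche price index uses current-period quantities as weights.
ΣP(Period 1)·Q(Period 1) = 9.56×31 + 0.26×221 + 10.47×113 + 3.15×153 + 5.45×49 = 296.36 + 57.46 + 1183.11 + 481.95 + 267.05 = 2285.93
ΣP(Period 0)·Q(Period 1) = 9.36×31 + 0.19×221 + 9.23×113 + 3.88×153 + 5.31×49 = 290.16 + 41.99 + 1042.99 + 593.64 + 260.19 = 2228.97
Index = 2285.93 / 2228.97 × 100 = 102.5554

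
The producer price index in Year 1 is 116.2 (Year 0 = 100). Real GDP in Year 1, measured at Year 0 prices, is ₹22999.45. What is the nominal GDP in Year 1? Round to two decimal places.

26725.36

Nominal = Real × (Index/100) = 22999.45 × (116.2/100)
        = 22999.45 × 1.162 = 26725.3609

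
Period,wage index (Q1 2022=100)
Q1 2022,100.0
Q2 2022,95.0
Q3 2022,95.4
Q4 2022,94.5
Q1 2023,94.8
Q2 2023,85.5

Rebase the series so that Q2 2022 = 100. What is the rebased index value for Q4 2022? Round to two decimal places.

99.47

Rebased(Q4 2022) = 94.5 / 95.0 × 100 = 99.4737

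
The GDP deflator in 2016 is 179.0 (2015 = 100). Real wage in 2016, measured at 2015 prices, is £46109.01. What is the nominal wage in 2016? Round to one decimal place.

Nominal = Real × (Index/100) = 46109.01 × (179.0/100)
        = 46109.01 × 1.790 = 82535.1279

82535.1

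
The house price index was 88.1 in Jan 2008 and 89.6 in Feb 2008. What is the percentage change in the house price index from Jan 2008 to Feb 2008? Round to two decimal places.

1.70%

Change = (89.6 − 88.1) / 88.1 × 100
       = 1.5 / 88.1 × 100 = 1.7026%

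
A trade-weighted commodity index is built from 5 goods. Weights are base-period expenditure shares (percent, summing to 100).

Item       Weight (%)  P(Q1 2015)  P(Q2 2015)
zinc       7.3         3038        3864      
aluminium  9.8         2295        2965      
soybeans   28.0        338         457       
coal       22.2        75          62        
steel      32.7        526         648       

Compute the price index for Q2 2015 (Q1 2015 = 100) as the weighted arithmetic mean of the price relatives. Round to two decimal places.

118.44

zinc: 7.3 × (3864/3038) = 7.3 × 1.271889 = 9.2848
aluminium: 9.8 × (2965/2295) = 9.8 × 1.291939 = 12.6610
soybeans: 28.0 × (457/338) = 28.0 × 1.352071 = 37.8580
coal: 22.2 × (62/75) = 22.2 × 0.826667 = 18.3520
steel: 32.7 × (648/526) = 32.7 × 1.231939 = 40.2844
Index = Σ wᵢ·(p₁ᵢ/p₀ᵢ) = 9.2848 + 12.6610 + 37.8580 + 18.3520 + 40.2844 = 118.4402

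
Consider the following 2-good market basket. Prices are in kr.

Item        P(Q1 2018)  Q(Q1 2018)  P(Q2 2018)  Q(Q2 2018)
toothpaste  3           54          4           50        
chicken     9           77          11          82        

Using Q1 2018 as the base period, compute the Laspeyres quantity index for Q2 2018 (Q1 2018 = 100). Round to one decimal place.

103.9

Laspeyres quantity index uses base-period prices as weights.
ΣP(Q1 2018)·Q(Q2 2018) = 3×50 + 9×82 = 150 + 738 = 888
ΣP(Q1 2018)·Q(Q1 2018) = 3×54 + 9×77 = 162 + 693 = 855
Index = 888 / 855 × 100 = 103.8596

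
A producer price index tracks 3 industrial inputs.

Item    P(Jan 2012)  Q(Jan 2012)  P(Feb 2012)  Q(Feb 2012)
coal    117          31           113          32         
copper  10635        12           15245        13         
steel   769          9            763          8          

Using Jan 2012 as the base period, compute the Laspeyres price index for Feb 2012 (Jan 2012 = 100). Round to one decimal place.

Laspeyres price index uses base-period quantities as weights.
ΣP(Feb 2012)·Q(Jan 2012) = 113×31 + 15245×12 + 763×9 = 3503 + 182940 + 6867 = 193310
ΣP(Jan 2012)·Q(Jan 2012) = 117×31 + 10635×12 + 769×9 = 3627 + 127620 + 6921 = 138168
Index = 193310 / 138168 × 100 = 139.9094

139.9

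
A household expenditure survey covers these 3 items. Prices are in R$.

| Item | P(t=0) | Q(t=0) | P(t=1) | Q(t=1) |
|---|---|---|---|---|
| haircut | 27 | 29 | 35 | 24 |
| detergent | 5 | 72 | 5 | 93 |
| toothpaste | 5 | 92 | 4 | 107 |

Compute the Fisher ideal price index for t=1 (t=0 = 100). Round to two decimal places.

106.93

Laspeyres component (base-period weights):
ΣP(t=1)Q(t=0) = 35×29 + 5×72 + 4×92 = 1015 + 360 + 368 = 1743
ΣP(t=0)Q(t=0) = 27×29 + 5×72 + 5×92 = 783 + 360 + 460 = 1603
L = 1743 / 1603 × 100 = 108.7336
Paasche component (current-period weights):
ΣP(t=1)Q(t=1) = 35×24 + 5×93 + 4×107 = 840 + 465 + 428 = 1733
ΣP(t=0)Q(t=1) = 27×24 + 5×93 + 5×107 = 648 + 465 + 535 = 1648
P = 1733 / 1648 × 100 = 105.1578
Fisher = √(L × P) = √(108.7336 × 105.1578) = 106.9307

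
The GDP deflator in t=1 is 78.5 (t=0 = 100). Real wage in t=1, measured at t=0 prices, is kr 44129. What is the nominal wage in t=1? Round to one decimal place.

Nominal = Real × (Index/100) = 44129 × (78.5/100)
        = 44129 × 0.785 = 34641.2650

34641.3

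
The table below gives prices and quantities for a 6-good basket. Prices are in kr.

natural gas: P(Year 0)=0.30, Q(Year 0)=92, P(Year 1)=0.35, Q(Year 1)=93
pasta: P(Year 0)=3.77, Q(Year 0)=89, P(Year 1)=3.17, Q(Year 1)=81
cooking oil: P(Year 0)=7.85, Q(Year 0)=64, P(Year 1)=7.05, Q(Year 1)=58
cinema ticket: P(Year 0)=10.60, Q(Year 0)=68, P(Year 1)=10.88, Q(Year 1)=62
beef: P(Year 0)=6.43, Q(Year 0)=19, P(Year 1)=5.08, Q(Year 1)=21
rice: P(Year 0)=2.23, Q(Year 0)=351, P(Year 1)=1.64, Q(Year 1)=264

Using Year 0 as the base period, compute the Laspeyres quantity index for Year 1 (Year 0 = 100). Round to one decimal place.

Laspeyres quantity index uses base-period prices as weights.
ΣP(Year 0)·Q(Year 1) = 0.30×93 + 3.77×81 + 7.85×58 + 10.60×62 + 6.43×21 + 2.23×264 = 27.9 + 305.37 + 455.3 + 657.2 + 135.03 + 588.72 = 2169.52
ΣP(Year 0)·Q(Year 0) = 0.30×92 + 3.77×89 + 7.85×64 + 10.60×68 + 6.43×19 + 2.23×351 = 27.6 + 335.53 + 502.4 + 720.8 + 122.17 + 782.73 = 2491.23
Index = 2169.52 / 2491.23 × 100 = 87.0863

87.1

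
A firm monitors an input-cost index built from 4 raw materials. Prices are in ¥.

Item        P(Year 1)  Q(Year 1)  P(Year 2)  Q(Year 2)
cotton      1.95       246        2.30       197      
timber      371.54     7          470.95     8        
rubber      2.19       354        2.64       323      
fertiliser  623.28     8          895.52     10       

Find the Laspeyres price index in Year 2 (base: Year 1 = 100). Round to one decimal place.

Laspeyres price index uses base-period quantities as weights.
ΣP(Year 2)·Q(Year 1) = 2.30×246 + 470.95×7 + 2.64×354 + 895.52×8 = 565.8 + 3296.65 + 934.56 + 7164.16 = 11961.17
ΣP(Year 1)·Q(Year 1) = 1.95×246 + 371.54×7 + 2.19×354 + 623.28×8 = 479.7 + 2600.78 + 775.26 + 4986.24 = 8841.98
Index = 11961.17 / 8841.98 × 100 = 135.2771

135.3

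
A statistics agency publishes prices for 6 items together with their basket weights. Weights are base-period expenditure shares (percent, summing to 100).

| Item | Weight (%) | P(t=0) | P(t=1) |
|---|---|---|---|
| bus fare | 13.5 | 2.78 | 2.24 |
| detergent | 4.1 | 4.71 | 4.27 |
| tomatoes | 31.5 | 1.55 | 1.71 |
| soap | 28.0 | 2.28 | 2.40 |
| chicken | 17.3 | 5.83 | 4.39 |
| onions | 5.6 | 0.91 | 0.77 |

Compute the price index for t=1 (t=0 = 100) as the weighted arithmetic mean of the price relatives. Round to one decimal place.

bus fare: 13.5 × (2.24/2.78) = 13.5 × 0.805755 = 10.8777
detergent: 4.1 × (4.27/4.71) = 4.1 × 0.906582 = 3.7170
tomatoes: 31.5 × (1.71/1.55) = 31.5 × 1.103226 = 34.7516
soap: 28.0 × (2.40/2.28) = 28.0 × 1.052632 = 29.4737
chicken: 17.3 × (4.39/5.83) = 17.3 × 0.753002 = 13.0269
onions: 5.6 × (0.77/0.91) = 5.6 × 0.846154 = 4.7385
Index = Σ wᵢ·(p₁ᵢ/p₀ᵢ) = 10.8777 + 3.7170 + 34.7516 + 29.4737 + 13.0269 + 4.7385 = 96.5854

96.6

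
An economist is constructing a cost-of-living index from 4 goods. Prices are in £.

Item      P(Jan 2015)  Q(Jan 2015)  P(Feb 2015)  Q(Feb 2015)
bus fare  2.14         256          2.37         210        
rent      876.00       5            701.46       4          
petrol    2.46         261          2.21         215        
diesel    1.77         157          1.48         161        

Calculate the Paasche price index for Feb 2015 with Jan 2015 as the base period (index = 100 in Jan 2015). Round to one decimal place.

Paasche price index uses current-period quantities as weights.
ΣP(Feb 2015)·Q(Feb 2015) = 2.37×210 + 701.46×4 + 2.21×215 + 1.48×161 = 497.7 + 2805.84 + 475.15 + 238.28 = 4016.97
ΣP(Jan 2015)·Q(Feb 2015) = 2.14×210 + 876.00×4 + 2.46×215 + 1.77×161 = 449.4 + 3504 + 528.9 + 284.97 = 4767.27
Index = 4016.97 / 4767.27 × 100 = 84.2614

84.3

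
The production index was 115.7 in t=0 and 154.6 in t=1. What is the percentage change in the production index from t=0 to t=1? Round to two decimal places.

33.62%

Change = (154.6 − 115.7) / 115.7 × 100
       = 38.9 / 115.7 × 100 = 33.6214%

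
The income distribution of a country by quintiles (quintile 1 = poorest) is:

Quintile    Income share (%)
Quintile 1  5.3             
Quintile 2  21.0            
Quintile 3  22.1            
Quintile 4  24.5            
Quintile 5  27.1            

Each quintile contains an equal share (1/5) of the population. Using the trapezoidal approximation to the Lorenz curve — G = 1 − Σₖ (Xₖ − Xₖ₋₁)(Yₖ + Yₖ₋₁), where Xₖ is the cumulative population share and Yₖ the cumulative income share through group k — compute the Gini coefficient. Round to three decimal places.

0.188

Cumulative income shares Yₖ: 0.0530, 0.2630, 0.4840, 0.7290, 1.0000
Σ (Xₖ−Xₖ₋₁)(Yₖ+Yₖ₋₁) = (1/5)(0.0530+0.0000) + (1/5)(0.2630+0.0530) + (1/5)(0.4840+0.2630) + (1/5)(0.7290+0.4840) + (1/5)(1.0000+0.7290)
  = 0.0106 + 0.0632 + 0.1494 + 0.2426 + 0.3458 = 0.8116
G = 1 − 0.8116 = 0.1884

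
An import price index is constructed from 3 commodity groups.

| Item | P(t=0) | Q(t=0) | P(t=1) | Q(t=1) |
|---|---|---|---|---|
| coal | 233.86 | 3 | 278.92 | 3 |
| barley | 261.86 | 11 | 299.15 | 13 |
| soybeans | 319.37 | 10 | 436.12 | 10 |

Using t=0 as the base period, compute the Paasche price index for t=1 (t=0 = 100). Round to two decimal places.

124.49

Paasche price index uses current-period quantities as weights.
ΣP(t=1)·Q(t=1) = 278.92×3 + 299.15×13 + 436.12×10 = 836.76 + 3888.95 + 4361.2 = 9086.91
ΣP(t=0)·Q(t=1) = 233.86×3 + 261.86×13 + 319.37×10 = 701.58 + 3404.18 + 3193.7 = 7299.46
Index = 9086.91 / 7299.46 × 100 = 124.4874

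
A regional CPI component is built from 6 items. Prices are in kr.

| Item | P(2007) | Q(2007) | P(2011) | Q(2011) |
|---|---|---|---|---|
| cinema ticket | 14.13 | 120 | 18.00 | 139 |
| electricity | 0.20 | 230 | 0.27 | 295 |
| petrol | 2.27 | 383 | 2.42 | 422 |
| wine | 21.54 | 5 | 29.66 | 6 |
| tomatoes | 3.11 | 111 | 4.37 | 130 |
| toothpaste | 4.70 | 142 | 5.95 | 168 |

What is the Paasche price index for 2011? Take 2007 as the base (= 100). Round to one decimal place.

Paasche price index uses current-period quantities as weights.
ΣP(2011)·Q(2011) = 18.00×139 + 0.27×295 + 2.42×422 + 29.66×6 + 4.37×130 + 5.95×168 = 2502 + 79.65 + 1021.24 + 177.96 + 568.1 + 999.6 = 5348.55
ΣP(2007)·Q(2011) = 14.13×139 + 0.20×295 + 2.27×422 + 21.54×6 + 3.11×130 + 4.70×168 = 1964.07 + 59 + 957.94 + 129.24 + 404.3 + 789.6 = 4304.15
Index = 5348.55 / 4304.15 × 100 = 124.2650

124.3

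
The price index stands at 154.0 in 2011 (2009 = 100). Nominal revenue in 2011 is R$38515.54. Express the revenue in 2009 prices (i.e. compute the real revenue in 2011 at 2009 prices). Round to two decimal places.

25010.09

Real = Nominal ÷ (Index/100) = 38515.54 ÷ (154.0/100)
     = 38515.54 ÷ 1.540 = 25010.0909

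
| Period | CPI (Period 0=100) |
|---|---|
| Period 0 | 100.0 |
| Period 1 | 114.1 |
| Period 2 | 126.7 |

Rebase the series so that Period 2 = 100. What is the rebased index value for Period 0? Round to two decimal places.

78.93

Rebased(Period 0) = 100.0 / 126.7 × 100 = 78.9266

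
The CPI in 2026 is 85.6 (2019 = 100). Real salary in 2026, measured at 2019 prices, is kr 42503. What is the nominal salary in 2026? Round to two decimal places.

Nominal = Real × (Index/100) = 42503 × (85.6/100)
        = 42503 × 0.856 = 36382.5680

36382.57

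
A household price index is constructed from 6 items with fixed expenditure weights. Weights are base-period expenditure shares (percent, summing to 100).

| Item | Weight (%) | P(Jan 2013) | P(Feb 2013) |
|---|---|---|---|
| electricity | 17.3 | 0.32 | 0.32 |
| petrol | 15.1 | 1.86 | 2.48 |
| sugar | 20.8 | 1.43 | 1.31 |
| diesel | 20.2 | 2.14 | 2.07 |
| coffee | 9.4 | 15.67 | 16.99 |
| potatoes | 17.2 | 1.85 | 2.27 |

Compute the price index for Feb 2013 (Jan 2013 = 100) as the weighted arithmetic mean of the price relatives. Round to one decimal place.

107.3

electricity: 17.3 × (0.32/0.32) = 17.3 × 1.000000 = 17.3000
petrol: 15.1 × (2.48/1.86) = 15.1 × 1.333333 = 20.1333
sugar: 20.8 × (1.31/1.43) = 20.8 × 0.916084 = 19.0545
diesel: 20.2 × (2.07/2.14) = 20.2 × 0.967290 = 19.5393
coffee: 9.4 × (16.99/15.67) = 9.4 × 1.084237 = 10.1918
potatoes: 17.2 × (2.27/1.85) = 17.2 × 1.227027 = 21.1049
Index = Σ wᵢ·(p₁ᵢ/p₀ᵢ) = 17.3000 + 20.1333 + 19.0545 + 19.5393 + 10.1918 + 21.1049 = 107.3238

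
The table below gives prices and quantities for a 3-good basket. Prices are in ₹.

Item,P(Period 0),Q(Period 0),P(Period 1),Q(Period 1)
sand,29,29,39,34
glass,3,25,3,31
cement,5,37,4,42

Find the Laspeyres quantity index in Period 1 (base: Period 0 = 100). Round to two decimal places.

117.08

Laspeyres quantity index uses base-period prices as weights.
ΣP(Period 0)·Q(Period 1) = 29×34 + 3×31 + 5×42 = 986 + 93 + 210 = 1289
ΣP(Period 0)·Q(Period 0) = 29×29 + 3×25 + 5×37 = 841 + 75 + 185 = 1101
Index = 1289 / 1101 × 100 = 117.0754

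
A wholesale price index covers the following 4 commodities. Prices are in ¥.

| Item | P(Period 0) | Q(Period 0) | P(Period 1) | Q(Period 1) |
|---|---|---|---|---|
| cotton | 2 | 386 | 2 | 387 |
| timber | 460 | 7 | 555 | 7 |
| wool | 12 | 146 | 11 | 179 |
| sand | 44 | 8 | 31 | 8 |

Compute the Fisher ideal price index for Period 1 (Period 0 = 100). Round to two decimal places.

Laspeyres component (base-period weights):
ΣP(Period 1)Q(Period 0) = 2×386 + 555×7 + 11×146 + 31×8 = 772 + 3885 + 1606 + 248 = 6511
ΣP(Period 0)Q(Period 0) = 2×386 + 460×7 + 12×146 + 44×8 = 772 + 3220 + 1752 + 352 = 6096
L = 6511 / 6096 × 100 = 106.8077
Paasche component (current-period weights):
ΣP(Period 1)Q(Period 1) = 2×387 + 555×7 + 11×179 + 31×8 = 774 + 3885 + 1969 + 248 = 6876
ΣP(Period 0)Q(Period 1) = 2×387 + 460×7 + 12×179 + 44×8 = 774 + 3220 + 2148 + 352 = 6494
P = 6876 / 6494 × 100 = 105.8824
Fisher = √(L × P) = √(106.8077 × 105.8824) = 106.3440

106.34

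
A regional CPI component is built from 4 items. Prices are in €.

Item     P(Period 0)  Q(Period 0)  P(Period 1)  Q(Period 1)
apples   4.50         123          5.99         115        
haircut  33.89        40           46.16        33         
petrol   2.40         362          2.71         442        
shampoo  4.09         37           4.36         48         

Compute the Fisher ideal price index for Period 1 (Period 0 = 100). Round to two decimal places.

Laspeyres component (base-period weights):
ΣP(Period 1)Q(Period 0) = 5.99×123 + 46.16×40 + 2.71×362 + 4.36×37 = 736.77 + 1846.4 + 981.02 + 161.32 = 3725.51
ΣP(Period 0)Q(Period 0) = 4.50×123 + 33.89×40 + 2.40×362 + 4.09×37 = 553.5 + 1355.6 + 868.8 + 151.33 = 2929.23
L = 3725.51 / 2929.23 × 100 = 127.1839
Paasche component (current-period weights):
ΣP(Period 1)Q(Period 1) = 5.99×115 + 46.16×33 + 2.71×442 + 4.36×48 = 688.85 + 1523.28 + 1197.82 + 209.28 = 3619.23
ΣP(Period 0)Q(Period 1) = 4.50×115 + 33.89×33 + 2.40×442 + 4.09×48 = 517.5 + 1118.37 + 1060.8 + 196.32 = 2892.99
P = 3619.23 / 2892.99 × 100 = 125.1034
Fisher = √(L × P) = √(127.1839 × 125.1034) = 126.1394

126.14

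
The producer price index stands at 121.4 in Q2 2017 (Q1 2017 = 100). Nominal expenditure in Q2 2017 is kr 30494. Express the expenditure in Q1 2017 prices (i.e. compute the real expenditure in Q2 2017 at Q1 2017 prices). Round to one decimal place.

25118.6

Real = Nominal ÷ (Index/100) = 30494 ÷ (121.4/100)
     = 30494 ÷ 1.214 = 25118.6161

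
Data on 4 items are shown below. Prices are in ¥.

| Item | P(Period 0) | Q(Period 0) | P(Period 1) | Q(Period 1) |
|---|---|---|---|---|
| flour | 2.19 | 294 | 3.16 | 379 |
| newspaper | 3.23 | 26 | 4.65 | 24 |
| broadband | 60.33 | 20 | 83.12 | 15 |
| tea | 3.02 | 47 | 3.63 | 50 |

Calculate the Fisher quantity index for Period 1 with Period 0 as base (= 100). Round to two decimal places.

Laspeyres component (base-period weights):
ΣP(Period 0)Q(Period 1) = 2.19×379 + 3.23×24 + 60.33×15 + 3.02×50 = 830.01 + 77.52 + 904.95 + 151 = 1963.48
ΣP(Period 0)Q(Period 0) = 2.19×294 + 3.23×26 + 60.33×20 + 3.02×47 = 643.86 + 83.98 + 1206.6 + 141.94 = 2076.38
L = 1963.48 / 2076.38 × 100 = 94.5627
Paasche component (current-period weights):
ΣP(Period 1)Q(Period 1) = 3.16×379 + 4.65×24 + 83.12×15 + 3.63×50 = 1197.64 + 111.6 + 1246.8 + 181.5 = 2737.54
ΣP(Period 1)Q(Period 0) = 3.16×294 + 4.65×26 + 83.12×20 + 3.63×47 = 929.04 + 120.9 + 1662.4 + 170.61 = 2882.95
P = 2737.54 / 2882.95 × 100 = 94.9562
Fisher = √(L × P) = √(94.5627 × 94.9562) = 94.7592

94.76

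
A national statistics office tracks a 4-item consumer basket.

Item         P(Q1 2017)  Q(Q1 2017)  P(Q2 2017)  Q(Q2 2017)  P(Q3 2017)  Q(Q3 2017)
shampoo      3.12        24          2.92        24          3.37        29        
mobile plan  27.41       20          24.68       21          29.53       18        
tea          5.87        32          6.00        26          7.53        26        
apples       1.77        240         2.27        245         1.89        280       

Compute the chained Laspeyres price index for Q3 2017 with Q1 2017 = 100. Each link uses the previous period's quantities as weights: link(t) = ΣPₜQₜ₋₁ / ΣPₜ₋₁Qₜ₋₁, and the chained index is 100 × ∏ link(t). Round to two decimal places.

110.04

Link Q1 2017→Q2 2017:
ΣP(Q2 2017)Q(Q1 2017) = 2.92×24 + 24.68×20 + 6.00×32 + 2.27×240 = 70.08 + 493.6 + 192 + 544.8 = 1300.48
ΣP(Q1 2017)Q(Q1 2017) = 3.12×24 + 27.41×20 + 5.87×32 + 1.77×240 = 74.88 + 548.2 + 187.84 + 424.8 = 1235.72
link = 1300.48/1235.72 = 1.052407
Link Q2 2017→Q3 2017:
ΣP(Q3 2017)Q(Q2 2017) = 3.37×24 + 29.53×21 + 7.53×26 + 1.89×245 = 80.88 + 620.13 + 195.78 + 463.05 = 1359.84
ΣP(Q2 2017)Q(Q2 2017) = 2.92×24 + 24.68×21 + 6.00×26 + 2.27×245 = 70.08 + 518.28 + 156 + 556.15 = 1300.51
link = 1359.84/1300.51 = 1.045621
Chained index = 100 × 1.052407 × 1.045621 = 110.0418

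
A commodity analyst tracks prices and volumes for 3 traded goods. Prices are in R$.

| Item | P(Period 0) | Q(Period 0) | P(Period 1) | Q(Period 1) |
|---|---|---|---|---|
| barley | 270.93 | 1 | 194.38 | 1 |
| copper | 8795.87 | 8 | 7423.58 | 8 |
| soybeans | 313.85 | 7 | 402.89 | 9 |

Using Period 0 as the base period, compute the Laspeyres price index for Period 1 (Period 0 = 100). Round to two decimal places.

85.68

Laspeyres price index uses base-period quantities as weights.
ΣP(Period 1)·Q(Period 0) = 194.38×1 + 7423.58×8 + 402.89×7 = 194.38 + 59388.64 + 2820.23 = 62403.25
ΣP(Period 0)·Q(Period 0) = 270.93×1 + 8795.87×8 + 313.85×7 = 270.93 + 70366.96 + 2196.95 = 72834.84
Index = 62403.25 / 72834.84 × 100 = 85.6777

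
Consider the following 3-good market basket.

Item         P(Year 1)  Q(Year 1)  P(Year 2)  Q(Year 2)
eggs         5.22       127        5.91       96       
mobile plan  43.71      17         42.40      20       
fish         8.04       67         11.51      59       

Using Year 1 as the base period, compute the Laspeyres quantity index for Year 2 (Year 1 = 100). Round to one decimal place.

Laspeyres quantity index uses base-period prices as weights.
ΣP(Year 1)·Q(Year 2) = 5.22×96 + 43.71×20 + 8.04×59 = 501.12 + 874.2 + 474.36 = 1849.68
ΣP(Year 1)·Q(Year 1) = 5.22×127 + 43.71×17 + 8.04×67 = 662.94 + 743.07 + 538.68 = 1944.69
Index = 1849.68 / 1944.69 × 100 = 95.1144

95.1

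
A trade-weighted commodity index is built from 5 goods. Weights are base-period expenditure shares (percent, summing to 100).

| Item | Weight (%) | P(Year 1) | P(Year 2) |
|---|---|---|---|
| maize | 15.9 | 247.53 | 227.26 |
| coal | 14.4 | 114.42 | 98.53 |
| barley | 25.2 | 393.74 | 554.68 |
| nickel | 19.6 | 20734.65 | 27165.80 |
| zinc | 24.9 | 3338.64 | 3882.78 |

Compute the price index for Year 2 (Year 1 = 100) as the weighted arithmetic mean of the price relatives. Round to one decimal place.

maize: 15.9 × (227.26/247.53) = 15.9 × 0.918111 = 14.5980
coal: 14.4 × (98.53/114.42) = 14.4 × 0.861126 = 12.4002
barley: 25.2 × (554.68/393.74) = 25.2 × 1.408747 = 35.5004
nickel: 19.6 × (27165.80/20734.65) = 19.6 × 1.310164 = 25.6792
zinc: 24.9 × (3882.78/3338.64) = 24.9 × 1.162983 = 28.9583
Index = Σ wᵢ·(p₁ᵢ/p₀ᵢ) = 14.5980 + 12.4002 + 35.5004 + 25.6792 + 28.9583 = 117.1361

117.1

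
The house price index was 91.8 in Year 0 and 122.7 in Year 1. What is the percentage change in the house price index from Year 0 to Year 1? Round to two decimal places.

Change = (122.7 − 91.8) / 91.8 × 100
       = 30.9 / 91.8 × 100 = 33.6601%

33.66%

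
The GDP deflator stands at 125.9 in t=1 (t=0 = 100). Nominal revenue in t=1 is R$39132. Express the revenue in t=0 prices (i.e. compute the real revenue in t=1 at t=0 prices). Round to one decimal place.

Real = Nominal ÷ (Index/100) = 39132 ÷ (125.9/100)
     = 39132 ÷ 1.259 = 31081.8110

31081.8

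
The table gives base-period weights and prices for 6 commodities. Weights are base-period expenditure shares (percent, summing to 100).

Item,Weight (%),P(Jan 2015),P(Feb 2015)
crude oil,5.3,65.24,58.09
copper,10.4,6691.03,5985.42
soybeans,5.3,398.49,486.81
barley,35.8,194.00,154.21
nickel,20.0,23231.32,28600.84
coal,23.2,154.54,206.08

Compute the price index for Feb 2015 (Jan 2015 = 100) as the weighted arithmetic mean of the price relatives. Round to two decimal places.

104.51

crude oil: 5.3 × (58.09/65.24) = 5.3 × 0.890405 = 4.7191
copper: 10.4 × (5985.42/6691.03) = 10.4 × 0.894544 = 9.3033
soybeans: 5.3 × (486.81/398.49) = 5.3 × 1.221637 = 6.4747
barley: 35.8 × (154.21/194.00) = 35.8 × 0.794897 = 28.4573
nickel: 20.0 × (28600.84/23231.32) = 20.0 × 1.231133 = 24.6227
coal: 23.2 × (206.08/154.54) = 23.2 × 1.333506 = 30.9373
Index = Σ wᵢ·(p₁ᵢ/p₀ᵢ) = 4.7191 + 9.3033 + 6.4747 + 28.4573 + 24.6227 + 30.9373 = 104.5144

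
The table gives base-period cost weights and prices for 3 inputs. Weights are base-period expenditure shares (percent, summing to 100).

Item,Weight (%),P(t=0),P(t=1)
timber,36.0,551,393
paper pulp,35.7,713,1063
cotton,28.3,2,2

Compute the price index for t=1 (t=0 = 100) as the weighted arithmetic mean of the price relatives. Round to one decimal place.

107.2

timber: 36.0 × (393/551) = 36.0 × 0.713249 = 25.6770
paper pulp: 35.7 × (1063/713) = 35.7 × 1.490884 = 53.2245
cotton: 28.3 × (2/2) = 28.3 × 1.000000 = 28.3000
Index = Σ wᵢ·(p₁ᵢ/p₀ᵢ) = 25.6770 + 53.2245 + 28.3000 = 107.2015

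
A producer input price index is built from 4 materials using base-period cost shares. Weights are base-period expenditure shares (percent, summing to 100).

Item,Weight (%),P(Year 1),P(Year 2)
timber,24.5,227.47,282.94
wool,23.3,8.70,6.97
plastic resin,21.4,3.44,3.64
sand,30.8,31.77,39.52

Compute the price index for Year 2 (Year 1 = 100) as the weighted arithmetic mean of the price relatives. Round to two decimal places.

timber: 24.5 × (282.94/227.47) = 24.5 × 1.243856 = 30.4745
wool: 23.3 × (6.97/8.70) = 23.3 × 0.801149 = 18.6668
plastic resin: 21.4 × (3.64/3.44) = 21.4 × 1.058140 = 22.6442
sand: 30.8 × (39.52/31.77) = 30.8 × 1.243941 = 38.3134
Index = Σ wᵢ·(p₁ᵢ/p₀ᵢ) = 30.4745 + 18.6668 + 22.6442 + 38.3134 = 110.0988

110.10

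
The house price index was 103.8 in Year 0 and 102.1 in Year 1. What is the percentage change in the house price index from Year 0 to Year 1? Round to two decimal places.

Change = (102.1 − 103.8) / 103.8 × 100
       = -1.7 / 103.8 × 100 = -1.6378%

-1.64%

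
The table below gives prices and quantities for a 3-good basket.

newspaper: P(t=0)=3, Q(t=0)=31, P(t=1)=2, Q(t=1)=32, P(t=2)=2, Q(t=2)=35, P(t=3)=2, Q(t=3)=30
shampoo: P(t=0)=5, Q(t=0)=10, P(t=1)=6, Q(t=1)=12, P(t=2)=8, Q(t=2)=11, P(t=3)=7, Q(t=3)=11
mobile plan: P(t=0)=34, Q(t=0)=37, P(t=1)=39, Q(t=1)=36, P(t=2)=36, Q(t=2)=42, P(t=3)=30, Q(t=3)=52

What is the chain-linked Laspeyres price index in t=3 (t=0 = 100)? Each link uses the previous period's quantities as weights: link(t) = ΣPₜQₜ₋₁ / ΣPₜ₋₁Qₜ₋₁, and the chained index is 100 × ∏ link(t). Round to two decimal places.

Link t=0→t=1:
ΣP(t=1)Q(t=0) = 2×31 + 6×10 + 39×37 = 62 + 60 + 1443 = 1565
ΣP(t=0)Q(t=0) = 3×31 + 5×10 + 34×37 = 93 + 50 + 1258 = 1401
link = 1565/1401 = 1.117059
Link t=1→t=2:
ΣP(t=2)Q(t=1) = 2×32 + 8×12 + 36×36 = 64 + 96 + 1296 = 1456
ΣP(t=1)Q(t=1) = 2×32 + 6×12 + 39×36 = 64 + 72 + 1404 = 1540
link = 1456/1540 = 0.945455
Link t=2→t=3:
ΣP(t=3)Q(t=2) = 2×35 + 7×11 + 30×42 = 70 + 77 + 1260 = 1407
ΣP(t=2)Q(t=2) = 2×35 + 8×11 + 36×42 = 70 + 88 + 1512 = 1670
link = 1407/1670 = 0.842515
Chained index = 100 × 1.117059 × 0.945455 × 0.842515 = 88.9804

88.98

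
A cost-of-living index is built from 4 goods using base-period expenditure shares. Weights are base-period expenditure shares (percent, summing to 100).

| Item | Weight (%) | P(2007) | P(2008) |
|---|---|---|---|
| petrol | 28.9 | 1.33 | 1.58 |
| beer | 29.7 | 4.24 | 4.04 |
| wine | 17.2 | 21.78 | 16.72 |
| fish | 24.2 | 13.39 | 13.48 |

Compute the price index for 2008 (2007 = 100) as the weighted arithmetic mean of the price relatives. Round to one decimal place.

100.2

petrol: 28.9 × (1.58/1.33) = 28.9 × 1.187970 = 34.3323
beer: 29.7 × (4.04/4.24) = 29.7 × 0.952830 = 28.2991
wine: 17.2 × (16.72/21.78) = 17.2 × 0.767677 = 13.2040
fish: 24.2 × (13.48/13.39) = 24.2 × 1.006721 = 24.3627
Index = Σ wᵢ·(p₁ᵢ/p₀ᵢ) = 34.3323 + 28.2991 + 13.2040 + 24.3627 = 100.1981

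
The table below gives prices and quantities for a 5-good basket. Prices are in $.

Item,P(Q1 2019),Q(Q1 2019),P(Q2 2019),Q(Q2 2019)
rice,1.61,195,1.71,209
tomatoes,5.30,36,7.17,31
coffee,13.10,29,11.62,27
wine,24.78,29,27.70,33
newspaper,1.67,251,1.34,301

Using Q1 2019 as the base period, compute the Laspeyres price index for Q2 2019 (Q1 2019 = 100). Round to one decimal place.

102.3

Laspeyres price index uses base-period quantities as weights.
ΣP(Q2 2019)·Q(Q1 2019) = 1.71×195 + 7.17×36 + 11.62×29 + 27.70×29 + 1.34×251 = 333.45 + 258.12 + 336.98 + 803.3 + 336.34 = 2068.19
ΣP(Q1 2019)·Q(Q1 2019) = 1.61×195 + 5.30×36 + 13.10×29 + 24.78×29 + 1.67×251 = 313.95 + 190.8 + 379.9 + 718.62 + 419.17 = 2022.44
Index = 2068.19 / 2022.44 × 100 = 102.2621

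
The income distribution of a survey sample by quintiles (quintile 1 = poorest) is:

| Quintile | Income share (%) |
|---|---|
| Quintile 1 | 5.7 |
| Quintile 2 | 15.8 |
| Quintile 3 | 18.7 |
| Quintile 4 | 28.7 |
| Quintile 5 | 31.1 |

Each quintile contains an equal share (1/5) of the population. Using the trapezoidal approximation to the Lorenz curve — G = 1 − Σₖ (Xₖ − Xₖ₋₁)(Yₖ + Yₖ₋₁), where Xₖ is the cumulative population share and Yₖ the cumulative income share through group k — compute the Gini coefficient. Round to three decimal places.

Cumulative income shares Yₖ: 0.0570, 0.2150, 0.4020, 0.6890, 1.0000
Σ (Xₖ−Xₖ₋₁)(Yₖ+Yₖ₋₁) = (1/5)(0.0570+0.0000) + (1/5)(0.2150+0.0570) + (1/5)(0.4020+0.2150) + (1/5)(0.6890+0.4020) + (1/5)(1.0000+0.6890)
  = 0.0114 + 0.0544 + 0.1234 + 0.2182 + 0.3378 = 0.7452
G = 1 − 0.7452 = 0.2548

0.255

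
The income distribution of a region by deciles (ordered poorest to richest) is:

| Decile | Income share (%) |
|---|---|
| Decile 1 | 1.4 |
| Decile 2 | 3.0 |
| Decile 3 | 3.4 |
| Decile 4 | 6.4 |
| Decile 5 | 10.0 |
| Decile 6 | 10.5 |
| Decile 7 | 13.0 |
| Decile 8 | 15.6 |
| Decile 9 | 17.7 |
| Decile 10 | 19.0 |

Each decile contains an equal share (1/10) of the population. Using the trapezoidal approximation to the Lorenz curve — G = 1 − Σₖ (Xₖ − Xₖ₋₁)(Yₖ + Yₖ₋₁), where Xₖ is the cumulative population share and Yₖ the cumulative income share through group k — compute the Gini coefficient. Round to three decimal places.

0.343

Cumulative income shares Yₖ: 0.0140, 0.0440, 0.0780, 0.1420, 0.2420, 0.3470, 0.4770, 0.6330, 0.8100, 1.0000
Σ (Xₖ−Xₖ₋₁)(Yₖ+Yₖ₋₁) = (1/10)(0.0140+0.0000) + (1/10)(0.0440+0.0140) + (1/10)(0.0780+0.0440) + (1/10)(0.1420+0.0780) + (1/10)(0.2420+0.1420) + (1/10)(0.3470+0.2420) + (1/10)(0.4770+0.3470) + (1/10)(0.6330+0.4770) + (1/10)(0.8100+0.6330) + (1/10)(1.0000+0.8100)
  = 0.0014 + 0.0058 + 0.0122 + 0.0220 + 0.0384 + 0.0589 + 0.0824 + 0.1110 + 0.1443 + 0.1810 = 0.6574
G = 1 − 0.6574 = 0.3426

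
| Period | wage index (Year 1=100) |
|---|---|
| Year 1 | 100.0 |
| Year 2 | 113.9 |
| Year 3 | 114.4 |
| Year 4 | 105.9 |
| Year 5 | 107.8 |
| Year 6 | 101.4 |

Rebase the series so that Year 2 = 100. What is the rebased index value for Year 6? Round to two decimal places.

89.03

Rebased(Year 6) = 101.4 / 113.9 × 100 = 89.0255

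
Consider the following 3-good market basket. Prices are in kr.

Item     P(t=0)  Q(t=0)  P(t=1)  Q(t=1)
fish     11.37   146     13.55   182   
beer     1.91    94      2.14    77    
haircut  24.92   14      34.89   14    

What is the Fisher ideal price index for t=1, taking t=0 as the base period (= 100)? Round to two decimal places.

Laspeyres component (base-period weights):
ΣP(t=1)Q(t=0) = 13.55×146 + 2.14×94 + 34.89×14 = 1978.3 + 201.16 + 488.46 = 2667.92
ΣP(t=0)Q(t=0) = 11.37×146 + 1.91×94 + 24.92×14 = 1660.02 + 179.54 + 348.88 = 2188.44
L = 2667.92 / 2188.44 × 100 = 121.9097
Paasche component (current-period weights):
ΣP(t=1)Q(t=1) = 13.55×182 + 2.14×77 + 34.89×14 = 2466.1 + 164.78 + 488.46 = 3119.34
ΣP(t=0)Q(t=1) = 11.37×182 + 1.91×77 + 24.92×14 = 2069.34 + 147.07 + 348.88 = 2565.29
P = 3119.34 / 2565.29 × 100 = 121.5979
Fisher = √(L × P) = √(121.9097 × 121.5979) = 121.7537

121.75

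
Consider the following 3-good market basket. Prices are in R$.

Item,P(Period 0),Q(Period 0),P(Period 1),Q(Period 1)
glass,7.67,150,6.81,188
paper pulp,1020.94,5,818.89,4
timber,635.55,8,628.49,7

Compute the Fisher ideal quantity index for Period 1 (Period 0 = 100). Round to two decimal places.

Laspeyres component (base-period weights):
ΣP(Period 0)Q(Period 1) = 7.67×188 + 1020.94×4 + 635.55×7 = 1441.96 + 4083.76 + 4448.85 = 9974.57
ΣP(Period 0)Q(Period 0) = 7.67×150 + 1020.94×5 + 635.55×8 = 1150.5 + 5104.7 + 5084.4 = 11339.6
L = 9974.57 / 11339.6 × 100 = 87.9623
Paasche component (current-period weights):
ΣP(Period 1)Q(Period 1) = 6.81×188 + 818.89×4 + 628.49×7 = 1280.28 + 3275.56 + 4399.43 = 8955.27
ΣP(Period 1)Q(Period 0) = 6.81×150 + 818.89×5 + 628.49×8 = 1021.5 + 4094.45 + 5027.92 = 10143.87
P = 8955.27 / 10143.87 × 100 = 88.2826
Fisher = √(L × P) = √(87.9623 × 88.2826) = 88.1223

88.12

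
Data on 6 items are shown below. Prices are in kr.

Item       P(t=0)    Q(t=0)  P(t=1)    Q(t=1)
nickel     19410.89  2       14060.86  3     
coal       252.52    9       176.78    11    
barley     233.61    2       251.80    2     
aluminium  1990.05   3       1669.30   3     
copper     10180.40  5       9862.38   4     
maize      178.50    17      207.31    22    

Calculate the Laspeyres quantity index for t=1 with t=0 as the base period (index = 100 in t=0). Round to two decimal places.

Laspeyres quantity index uses base-period prices as weights.
ΣP(t=0)·Q(t=1) = 19410.89×3 + 252.52×11 + 233.61×2 + 1990.05×3 + 10180.40×4 + 178.50×22 = 58232.67 + 2777.72 + 467.22 + 5970.15 + 40721.6 + 3927 = 112096.36
ΣP(t=0)·Q(t=0) = 19410.89×2 + 252.52×9 + 233.61×2 + 1990.05×3 + 10180.40×5 + 178.50×17 = 38821.78 + 2272.68 + 467.22 + 5970.15 + 50902 + 3034.5 = 101468.33
Index = 112096.36 / 101468.33 × 100 = 110.4742

110.47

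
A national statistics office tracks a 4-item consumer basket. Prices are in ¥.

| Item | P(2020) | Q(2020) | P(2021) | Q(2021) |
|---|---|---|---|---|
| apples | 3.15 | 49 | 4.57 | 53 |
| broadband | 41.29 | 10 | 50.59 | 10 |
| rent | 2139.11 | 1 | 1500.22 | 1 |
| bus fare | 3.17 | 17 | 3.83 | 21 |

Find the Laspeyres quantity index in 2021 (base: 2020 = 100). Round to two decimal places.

100.92

Laspeyres quantity index uses base-period prices as weights.
ΣP(2020)·Q(2021) = 3.15×53 + 41.29×10 + 2139.11×1 + 3.17×21 = 166.95 + 412.9 + 2139.11 + 66.57 = 2785.53
ΣP(2020)·Q(2020) = 3.15×49 + 41.29×10 + 2139.11×1 + 3.17×17 = 154.35 + 412.9 + 2139.11 + 53.89 = 2760.25
Index = 2785.53 / 2760.25 × 100 = 100.9159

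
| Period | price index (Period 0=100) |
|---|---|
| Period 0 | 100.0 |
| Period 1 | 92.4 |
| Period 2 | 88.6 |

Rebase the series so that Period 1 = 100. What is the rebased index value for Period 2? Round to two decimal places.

95.89

Rebased(Period 2) = 88.6 / 92.4 × 100 = 95.8874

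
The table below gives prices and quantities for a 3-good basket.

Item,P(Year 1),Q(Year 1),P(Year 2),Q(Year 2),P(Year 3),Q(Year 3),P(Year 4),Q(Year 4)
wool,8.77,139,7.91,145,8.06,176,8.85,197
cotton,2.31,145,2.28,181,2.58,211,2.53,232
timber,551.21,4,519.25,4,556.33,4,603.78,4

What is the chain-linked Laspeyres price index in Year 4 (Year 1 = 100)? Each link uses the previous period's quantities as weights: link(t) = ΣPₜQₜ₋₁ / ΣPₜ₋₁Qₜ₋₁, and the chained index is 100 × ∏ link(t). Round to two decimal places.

Link Year 1→Year 2:
ΣP(Year 2)Q(Year 1) = 7.91×139 + 2.28×145 + 519.25×4 = 1099.49 + 330.6 + 2077 = 3507.09
ΣP(Year 1)Q(Year 1) = 8.77×139 + 2.31×145 + 551.21×4 = 1219.03 + 334.95 + 2204.84 = 3758.82
link = 3507.09/3758.82 = 0.933030
Link Year 2→Year 3:
ΣP(Year 3)Q(Year 2) = 8.06×145 + 2.58×181 + 556.33×4 = 1168.7 + 466.98 + 2225.32 = 3861
ΣP(Year 2)Q(Year 2) = 7.91×145 + 2.28×181 + 519.25×4 = 1146.95 + 412.68 + 2077 = 3636.63
link = 3861/3636.63 = 1.061697
Link Year 3→Year 4:
ΣP(Year 4)Q(Year 3) = 8.85×176 + 2.53×211 + 603.78×4 = 1557.6 + 533.83 + 2415.12 = 4506.55
ΣP(Year 3)Q(Year 3) = 8.06×176 + 2.58×211 + 556.33×4 = 1418.56 + 544.38 + 2225.32 = 4188.26
link = 4506.55/4188.26 = 1.075996
Chained index = 100 × 0.933030 × 1.061697 × 1.075996 = 106.5876

106.59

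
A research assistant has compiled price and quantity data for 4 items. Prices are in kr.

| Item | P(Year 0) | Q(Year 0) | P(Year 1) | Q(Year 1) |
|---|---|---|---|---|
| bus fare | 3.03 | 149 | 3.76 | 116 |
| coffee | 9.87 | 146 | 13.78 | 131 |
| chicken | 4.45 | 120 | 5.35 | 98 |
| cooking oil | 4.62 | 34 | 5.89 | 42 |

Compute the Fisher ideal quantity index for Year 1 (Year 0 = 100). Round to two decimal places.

88.14

Laspeyres component (base-period weights):
ΣP(Year 0)Q(Year 1) = 3.03×116 + 9.87×131 + 4.45×98 + 4.62×42 = 351.48 + 1292.97 + 436.1 + 194.04 = 2274.59
ΣP(Year 0)Q(Year 0) = 3.03×149 + 9.87×146 + 4.45×120 + 4.62×34 = 451.47 + 1441.02 + 534 + 157.08 = 2583.57
L = 2274.59 / 2583.57 × 100 = 88.0406
Paasche component (current-period weights):
ΣP(Year 1)Q(Year 1) = 3.76×116 + 13.78×131 + 5.35×98 + 5.89×42 = 436.16 + 1805.18 + 524.3 + 247.38 = 3013.02
ΣP(Year 1)Q(Year 0) = 3.76×149 + 13.78×146 + 5.35×120 + 5.89×34 = 560.24 + 2011.88 + 642 + 200.26 = 3414.38
P = 3013.02 / 3414.38 × 100 = 88.2450
Fisher = √(L × P) = √(88.0406 × 88.2450) = 88.1427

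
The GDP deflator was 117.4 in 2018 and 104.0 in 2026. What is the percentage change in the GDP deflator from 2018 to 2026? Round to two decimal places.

-11.41%

Change = (104.0 − 117.4) / 117.4 × 100
       = -13.4 / 117.4 × 100 = -11.4140%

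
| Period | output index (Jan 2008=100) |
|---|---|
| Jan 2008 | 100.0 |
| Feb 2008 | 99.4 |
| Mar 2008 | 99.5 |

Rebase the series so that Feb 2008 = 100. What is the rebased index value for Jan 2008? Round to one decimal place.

100.6

Rebased(Jan 2008) = 100.0 / 99.4 × 100 = 100.6036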